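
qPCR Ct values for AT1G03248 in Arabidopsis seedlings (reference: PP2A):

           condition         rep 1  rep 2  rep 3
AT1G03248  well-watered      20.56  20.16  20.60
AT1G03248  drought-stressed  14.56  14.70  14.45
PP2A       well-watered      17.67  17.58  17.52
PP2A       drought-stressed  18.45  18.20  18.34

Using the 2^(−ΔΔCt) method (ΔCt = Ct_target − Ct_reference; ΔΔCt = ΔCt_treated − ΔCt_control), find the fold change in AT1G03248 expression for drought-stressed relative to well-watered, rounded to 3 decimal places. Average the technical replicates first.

Mean Ct: AT1G03248 well-watered 20.440; AT1G03248 drought-stressed 14.570; PP2A well-watered 17.590; PP2A drought-stressed 18.330
ΔCt(well-watered) = 20.440 − 17.590 = 2.850
ΔCt(drought-stressed) = 14.570 − 18.330 = -3.760
ΔΔCt = -3.760 − 2.850 = -6.610
Fold change = 2^(−(-6.610)) = 2^6.610 = 97.6806

97.681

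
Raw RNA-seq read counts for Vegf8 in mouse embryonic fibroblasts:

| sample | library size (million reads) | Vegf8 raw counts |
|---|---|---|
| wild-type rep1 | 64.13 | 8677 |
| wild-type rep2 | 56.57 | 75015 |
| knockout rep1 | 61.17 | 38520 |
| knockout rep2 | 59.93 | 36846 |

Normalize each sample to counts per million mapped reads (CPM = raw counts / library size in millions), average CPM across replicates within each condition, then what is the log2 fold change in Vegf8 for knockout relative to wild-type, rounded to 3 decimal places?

CPM(wild-type rep1) = 8677 / 64.13 = 135.3033
CPM(wild-type rep2) = 75015 / 56.57 = 1326.0562
CPM(knockout rep1) = 38520 / 61.17 = 629.7205
CPM(knockout rep2) = 36846 / 59.93 = 614.8173
mean CPM(wild-type) = 730.6798; mean CPM(knockout) = 622.2689
Fold change = 622.2689 / 730.6798 = 0.85163
log2(0.85163) = -0.2317

-0.232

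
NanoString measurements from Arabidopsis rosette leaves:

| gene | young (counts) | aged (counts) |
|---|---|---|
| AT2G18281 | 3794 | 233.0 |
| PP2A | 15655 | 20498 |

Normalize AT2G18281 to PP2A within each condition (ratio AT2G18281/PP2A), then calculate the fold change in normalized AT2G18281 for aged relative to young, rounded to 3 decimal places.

AT2G18281/PP2A (young) = 3794 / 15655 = 0.24235
AT2G18281/PP2A (aged) = 233.0 / 20498 = 0.011367
Fold change = 0.011367 / 0.24235 = 0.0469

0.047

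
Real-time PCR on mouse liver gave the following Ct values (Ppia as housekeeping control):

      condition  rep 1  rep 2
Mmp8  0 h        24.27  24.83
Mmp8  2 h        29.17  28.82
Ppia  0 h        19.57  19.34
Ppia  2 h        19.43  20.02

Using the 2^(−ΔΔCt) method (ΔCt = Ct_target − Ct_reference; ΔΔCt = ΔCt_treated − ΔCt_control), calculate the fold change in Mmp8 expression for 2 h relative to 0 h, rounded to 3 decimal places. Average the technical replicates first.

Mean Ct: Mmp8 0 h 24.550; Mmp8 2 h 28.995; Ppia 0 h 19.455; Ppia 2 h 19.725
ΔCt(0 h) = 24.550 − 19.455 = 5.095
ΔCt(2 h) = 28.995 − 19.725 = 9.270
ΔΔCt = 9.270 − 5.095 = 4.175
Fold change = 2^(−4.175) = 0.0554

0.055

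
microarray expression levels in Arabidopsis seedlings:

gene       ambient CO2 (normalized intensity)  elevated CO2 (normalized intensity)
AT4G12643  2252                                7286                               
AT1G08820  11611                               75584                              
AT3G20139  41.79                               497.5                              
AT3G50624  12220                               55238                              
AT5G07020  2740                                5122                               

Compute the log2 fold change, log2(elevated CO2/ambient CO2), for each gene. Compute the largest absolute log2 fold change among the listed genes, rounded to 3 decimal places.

log2(7286/2252) = 1.694  (AT4G12643)
log2(75584/11611) = 2.703  (AT1G08820)
log2(497.5/41.79) = 3.573  (AT3G20139)
log2(55238/12220) = 2.176  (AT3G50624)
log2(5122/2740) = 0.903  (AT5G07020)
The largest magnitude belongs to AT3G20139.

3.573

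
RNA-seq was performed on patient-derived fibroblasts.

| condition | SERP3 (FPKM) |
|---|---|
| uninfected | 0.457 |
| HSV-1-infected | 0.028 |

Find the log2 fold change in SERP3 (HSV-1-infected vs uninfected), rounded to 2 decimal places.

Fold change = 0.028 / 0.457 = 0.0613
log2(0.0613) = -4.029

-4.03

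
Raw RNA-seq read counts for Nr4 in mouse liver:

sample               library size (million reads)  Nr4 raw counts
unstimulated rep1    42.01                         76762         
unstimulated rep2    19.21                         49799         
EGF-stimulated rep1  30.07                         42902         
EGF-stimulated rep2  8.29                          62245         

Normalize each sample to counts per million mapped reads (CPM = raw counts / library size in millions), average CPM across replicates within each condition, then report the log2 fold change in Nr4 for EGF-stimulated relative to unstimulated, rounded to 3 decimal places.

CPM(unstimulated rep1) = 76762 / 42.01 = 1827.2316
CPM(unstimulated rep2) = 49799 / 19.21 = 2592.3477
CPM(EGF-stimulated rep1) = 42902 / 30.07 = 1426.7376
CPM(EGF-stimulated rep2) = 62245 / 8.29 = 7508.4439
mean CPM(unstimulated) = 2209.7897; mean CPM(EGF-stimulated) = 4467.5908
Fold change = 4467.5908 / 2209.7897 = 2.02173
log2(2.02173) = 1.0156

1.016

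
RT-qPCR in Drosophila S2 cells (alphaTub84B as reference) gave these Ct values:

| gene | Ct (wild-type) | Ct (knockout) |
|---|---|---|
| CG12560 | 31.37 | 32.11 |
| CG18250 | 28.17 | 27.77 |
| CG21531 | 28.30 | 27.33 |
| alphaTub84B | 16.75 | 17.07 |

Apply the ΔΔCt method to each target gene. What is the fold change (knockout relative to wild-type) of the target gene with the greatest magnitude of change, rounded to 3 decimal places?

2.445

CG12560: ΔΔCt = (32.11−17.07) − (31.37−16.75) = 15.04 − 14.62 = 0.42; fold change = 2^-0.42 = 0.747
CG18250: ΔΔCt = (27.77−17.07) − (28.17−16.75) = 10.70 − 11.42 = -0.72; fold change = 2^0.72 = 1.647
CG21531: ΔΔCt = (27.33−17.07) − (28.30−16.75) = 10.26 − 11.55 = -1.29; fold change = 2^1.29 = 2.445
CG21531 has the largest |ΔΔCt| = 1.29.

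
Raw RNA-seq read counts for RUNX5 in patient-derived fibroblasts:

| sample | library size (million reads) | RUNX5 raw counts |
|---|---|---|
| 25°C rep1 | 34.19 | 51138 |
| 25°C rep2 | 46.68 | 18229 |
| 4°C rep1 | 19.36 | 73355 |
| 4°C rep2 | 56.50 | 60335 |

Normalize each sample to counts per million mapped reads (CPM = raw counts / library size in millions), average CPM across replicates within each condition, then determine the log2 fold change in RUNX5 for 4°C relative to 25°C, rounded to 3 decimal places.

1.365

CPM(25°C rep1) = 51138 / 34.19 = 1495.7005
CPM(25°C rep2) = 18229 / 46.68 = 390.5099
CPM(4°C rep1) = 73355 / 19.36 = 3788.9979
CPM(4°C rep2) = 60335 / 56.50 = 1067.8761
mean CPM(25°C) = 943.1052; mean CPM(4°C) = 2428.4370
Fold change = 2428.4370 / 943.1052 = 2.57494
log2(2.57494) = 1.3645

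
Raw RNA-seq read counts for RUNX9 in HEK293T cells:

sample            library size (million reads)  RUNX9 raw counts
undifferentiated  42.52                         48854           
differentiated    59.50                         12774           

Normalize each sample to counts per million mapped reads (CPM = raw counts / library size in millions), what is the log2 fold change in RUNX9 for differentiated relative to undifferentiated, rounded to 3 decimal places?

-2.420

CPM(undifferentiated) = 48854 / 42.52 = 1148.9652
CPM(differentiated) = 12774 / 59.50 = 214.6891
Fold change = 214.6891 / 1148.9652 = 0.18685
log2(0.18685) = -2.4200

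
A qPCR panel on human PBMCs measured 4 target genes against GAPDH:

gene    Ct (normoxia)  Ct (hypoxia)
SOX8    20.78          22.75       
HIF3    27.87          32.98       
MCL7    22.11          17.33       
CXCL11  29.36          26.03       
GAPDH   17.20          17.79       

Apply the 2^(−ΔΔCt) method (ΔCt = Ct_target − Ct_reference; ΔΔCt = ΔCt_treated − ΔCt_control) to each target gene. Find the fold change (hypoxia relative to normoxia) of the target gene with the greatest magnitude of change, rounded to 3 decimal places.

SOX8: ΔΔCt = (22.75−17.79) − (20.78−17.20) = 4.96 − 3.58 = 1.38; fold change = 2^-1.38 = 0.384
HIF3: ΔΔCt = (32.98−17.79) − (27.87−17.20) = 15.19 − 10.67 = 4.52; fold change = 2^-4.52 = 0.044
MCL7: ΔΔCt = (17.33−17.79) − (22.11−17.20) = -0.46 − 4.91 = -5.37; fold change = 2^5.37 = 41.355
CXCL11: ΔΔCt = (26.03−17.79) − (29.36−17.20) = 8.24 − 12.16 = -3.92; fold change = 2^3.92 = 15.137
MCL7 has the largest |ΔΔCt| = 5.37.

41.355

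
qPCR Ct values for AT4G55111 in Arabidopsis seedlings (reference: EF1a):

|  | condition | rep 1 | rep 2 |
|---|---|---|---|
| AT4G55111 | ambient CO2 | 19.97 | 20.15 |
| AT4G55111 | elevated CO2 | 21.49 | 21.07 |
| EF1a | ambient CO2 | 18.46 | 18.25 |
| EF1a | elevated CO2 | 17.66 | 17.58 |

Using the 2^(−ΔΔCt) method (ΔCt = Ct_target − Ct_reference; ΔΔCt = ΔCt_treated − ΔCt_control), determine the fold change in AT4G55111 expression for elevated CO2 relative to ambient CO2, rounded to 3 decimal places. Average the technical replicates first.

Mean Ct: AT4G55111 ambient CO2 20.060; AT4G55111 elevated CO2 21.280; EF1a ambient CO2 18.355; EF1a elevated CO2 17.620
ΔCt(ambient CO2) = 20.060 − 18.355 = 1.705
ΔCt(elevated CO2) = 21.280 − 17.620 = 3.660
ΔΔCt = 3.660 − 1.705 = 1.955
Fold change = 2^(−1.955) = 0.2579

0.258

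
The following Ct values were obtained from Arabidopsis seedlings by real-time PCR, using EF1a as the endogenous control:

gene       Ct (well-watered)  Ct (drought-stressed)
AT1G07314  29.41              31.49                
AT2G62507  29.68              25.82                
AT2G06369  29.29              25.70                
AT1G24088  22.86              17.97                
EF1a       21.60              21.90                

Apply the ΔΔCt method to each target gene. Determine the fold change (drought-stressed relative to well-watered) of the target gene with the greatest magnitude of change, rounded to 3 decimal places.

AT1G07314: ΔΔCt = (31.49−21.90) − (29.41−21.60) = 9.59 − 7.81 = 1.78; fold change = 2^-1.78 = 0.291
AT2G62507: ΔΔCt = (25.82−21.90) − (29.68−21.60) = 3.92 − 8.08 = -4.16; fold change = 2^4.16 = 17.877
AT2G06369: ΔΔCt = (25.70−21.90) − (29.29−21.60) = 3.80 − 7.69 = -3.89; fold change = 2^3.89 = 14.825
AT1G24088: ΔΔCt = (17.97−21.90) − (22.86−21.60) = -3.93 − 1.26 = -5.19; fold change = 2^5.19 = 36.504
AT1G24088 has the largest |ΔΔCt| = 5.19.

36.504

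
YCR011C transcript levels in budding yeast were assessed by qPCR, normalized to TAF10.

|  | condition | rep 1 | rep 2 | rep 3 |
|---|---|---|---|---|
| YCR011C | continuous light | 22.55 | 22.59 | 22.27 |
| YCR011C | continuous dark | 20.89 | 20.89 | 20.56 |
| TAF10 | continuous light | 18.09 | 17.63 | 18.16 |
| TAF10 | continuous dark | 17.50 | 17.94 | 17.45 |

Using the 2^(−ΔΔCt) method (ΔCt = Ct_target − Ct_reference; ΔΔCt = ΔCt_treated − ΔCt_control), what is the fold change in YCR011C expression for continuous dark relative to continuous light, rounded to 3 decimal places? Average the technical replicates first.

Mean Ct: YCR011C continuous light 22.470; YCR011C continuous dark 20.780; TAF10 continuous light 17.960; TAF10 continuous dark 17.630
ΔCt(continuous light) = 22.470 − 17.960 = 4.510
ΔCt(continuous dark) = 20.780 − 17.630 = 3.150
ΔΔCt = 3.150 − 4.510 = -1.360
Fold change = 2^(−(-1.360)) = 2^1.360 = 2.5669

2.567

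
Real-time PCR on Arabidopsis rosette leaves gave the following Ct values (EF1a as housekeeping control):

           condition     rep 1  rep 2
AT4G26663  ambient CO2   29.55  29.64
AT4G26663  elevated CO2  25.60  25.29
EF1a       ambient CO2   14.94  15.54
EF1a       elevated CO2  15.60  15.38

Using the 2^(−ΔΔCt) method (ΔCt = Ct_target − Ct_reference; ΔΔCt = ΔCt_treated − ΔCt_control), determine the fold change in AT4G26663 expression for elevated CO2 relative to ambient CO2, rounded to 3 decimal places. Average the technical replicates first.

21.112

Mean Ct: AT4G26663 ambient CO2 29.595; AT4G26663 elevated CO2 25.445; EF1a ambient CO2 15.240; EF1a elevated CO2 15.490
ΔCt(ambient CO2) = 29.595 − 15.240 = 14.355
ΔCt(elevated CO2) = 25.445 − 15.490 = 9.955
ΔΔCt = 9.955 − 14.355 = -4.400
Fold change = 2^(−(-4.400)) = 2^4.400 = 21.1121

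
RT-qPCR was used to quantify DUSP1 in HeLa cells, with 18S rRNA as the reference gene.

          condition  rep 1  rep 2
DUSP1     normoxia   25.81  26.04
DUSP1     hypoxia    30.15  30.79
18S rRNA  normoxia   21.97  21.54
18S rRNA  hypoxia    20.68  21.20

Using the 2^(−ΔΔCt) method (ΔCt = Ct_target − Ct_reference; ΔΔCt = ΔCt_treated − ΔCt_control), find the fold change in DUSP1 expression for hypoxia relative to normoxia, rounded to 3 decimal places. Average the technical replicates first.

Mean Ct: DUSP1 normoxia 25.925; DUSP1 hypoxia 30.470; 18S rRNA normoxia 21.755; 18S rRNA hypoxia 20.940
ΔCt(normoxia) = 25.925 − 21.755 = 4.170
ΔCt(hypoxia) = 30.470 − 20.940 = 9.530
ΔΔCt = 9.530 − 4.170 = 5.360
Fold change = 2^(−5.360) = 0.0243

0.024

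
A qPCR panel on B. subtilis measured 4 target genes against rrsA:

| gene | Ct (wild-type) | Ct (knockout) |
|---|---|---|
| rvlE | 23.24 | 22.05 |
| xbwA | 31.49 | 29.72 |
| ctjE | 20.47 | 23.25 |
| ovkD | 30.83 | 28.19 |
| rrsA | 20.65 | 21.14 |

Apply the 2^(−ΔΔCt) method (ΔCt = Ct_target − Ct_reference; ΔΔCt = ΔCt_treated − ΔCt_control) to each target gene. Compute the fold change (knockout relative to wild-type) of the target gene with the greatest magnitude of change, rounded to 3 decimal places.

rvlE: ΔΔCt = (22.05−21.14) − (23.24−20.65) = 0.91 − 2.59 = -1.68; fold change = 2^1.68 = 3.204
xbwA: ΔΔCt = (29.72−21.14) − (31.49−20.65) = 8.58 − 10.84 = -2.26; fold change = 2^2.26 = 4.790
ctjE: ΔΔCt = (23.25−21.14) − (20.47−20.65) = 2.11 − (-0.18) = 2.29; fold change = 2^-2.29 = 0.204
ovkD: ΔΔCt = (28.19−21.14) − (30.83−20.65) = 7.05 − 10.18 = -3.13; fold change = 2^3.13 = 8.754
ovkD has the largest |ΔΔCt| = 3.13.

8.754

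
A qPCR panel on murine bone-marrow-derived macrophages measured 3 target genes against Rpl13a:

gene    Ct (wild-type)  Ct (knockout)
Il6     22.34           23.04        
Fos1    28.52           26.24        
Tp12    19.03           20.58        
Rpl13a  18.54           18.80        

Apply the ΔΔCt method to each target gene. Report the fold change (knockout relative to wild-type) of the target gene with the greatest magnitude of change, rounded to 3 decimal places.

Il6: ΔΔCt = (23.04−18.80) − (22.34−18.54) = 4.24 − 3.80 = 0.44; fold change = 2^-0.44 = 0.737
Fos1: ΔΔCt = (26.24−18.80) − (28.52−18.54) = 7.44 − 9.98 = -2.54; fold change = 2^2.54 = 5.816
Tp12: ΔΔCt = (20.58−18.80) − (19.03−18.54) = 1.78 − 0.49 = 1.29; fold change = 2^-1.29 = 0.409
Fos1 has the largest |ΔΔCt| = 2.54.

5.816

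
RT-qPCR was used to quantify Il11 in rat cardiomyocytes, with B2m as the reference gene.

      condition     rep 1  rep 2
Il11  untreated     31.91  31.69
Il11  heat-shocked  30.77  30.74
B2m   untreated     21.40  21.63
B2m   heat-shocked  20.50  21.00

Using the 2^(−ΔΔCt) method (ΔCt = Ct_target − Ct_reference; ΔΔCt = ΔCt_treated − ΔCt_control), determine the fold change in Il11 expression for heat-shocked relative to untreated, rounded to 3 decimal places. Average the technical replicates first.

Mean Ct: Il11 untreated 31.800; Il11 heat-shocked 30.755; B2m untreated 21.515; B2m heat-shocked 20.750
ΔCt(untreated) = 31.800 − 21.515 = 10.285
ΔCt(heat-shocked) = 30.755 − 20.750 = 10.005
ΔΔCt = 10.005 − 10.285 = -0.280
Fold change = 2^(−(-0.280)) = 2^0.280 = 1.2142

1.214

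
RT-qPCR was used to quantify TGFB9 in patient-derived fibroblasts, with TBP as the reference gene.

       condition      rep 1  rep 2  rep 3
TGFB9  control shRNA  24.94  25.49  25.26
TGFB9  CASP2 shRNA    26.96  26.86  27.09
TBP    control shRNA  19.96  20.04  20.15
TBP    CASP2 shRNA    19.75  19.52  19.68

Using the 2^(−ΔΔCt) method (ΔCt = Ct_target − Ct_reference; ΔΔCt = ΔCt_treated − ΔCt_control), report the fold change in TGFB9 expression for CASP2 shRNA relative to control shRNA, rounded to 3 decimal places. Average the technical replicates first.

0.227

Mean Ct: TGFB9 control shRNA 25.230; TGFB9 CASP2 shRNA 26.970; TBP control shRNA 20.050; TBP CASP2 shRNA 19.650
ΔCt(control shRNA) = 25.230 − 20.050 = 5.180
ΔCt(CASP2 shRNA) = 26.970 − 19.650 = 7.320
ΔΔCt = 7.320 − 5.180 = 2.140
Fold change = 2^(−2.140) = 0.2269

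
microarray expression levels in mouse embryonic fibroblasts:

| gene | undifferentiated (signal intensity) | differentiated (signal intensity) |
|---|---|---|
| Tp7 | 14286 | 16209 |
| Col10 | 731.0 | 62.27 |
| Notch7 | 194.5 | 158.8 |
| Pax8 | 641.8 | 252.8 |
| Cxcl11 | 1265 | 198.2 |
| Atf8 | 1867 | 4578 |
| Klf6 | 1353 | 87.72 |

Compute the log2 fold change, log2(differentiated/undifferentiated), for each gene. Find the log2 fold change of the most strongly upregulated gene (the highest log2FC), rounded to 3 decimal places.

log2(16209/14286) = 0.182  (Tp7)
log2(62.27/731.0) = -3.553  (Col10)
log2(158.8/194.5) = -0.293  (Notch7)
log2(252.8/641.8) = -1.344  (Pax8)
log2(198.2/1265) = -2.674  (Cxcl11)
log2(4578/1867) = 1.294  (Atf8)
log2(87.72/1353) = -3.947  (Klf6)
Atf8 is most strongly upregulated.

1.294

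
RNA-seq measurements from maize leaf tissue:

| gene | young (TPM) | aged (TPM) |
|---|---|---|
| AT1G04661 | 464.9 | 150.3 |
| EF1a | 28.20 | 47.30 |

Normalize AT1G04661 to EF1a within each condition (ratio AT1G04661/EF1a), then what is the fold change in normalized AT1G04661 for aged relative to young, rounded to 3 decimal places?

0.193

AT1G04661/EF1a (young) = 464.9 / 28.20 = 16.486
AT1G04661/EF1a (aged) = 150.3 / 47.30 = 3.1776
Fold change = 3.1776 / 16.486 = 0.1927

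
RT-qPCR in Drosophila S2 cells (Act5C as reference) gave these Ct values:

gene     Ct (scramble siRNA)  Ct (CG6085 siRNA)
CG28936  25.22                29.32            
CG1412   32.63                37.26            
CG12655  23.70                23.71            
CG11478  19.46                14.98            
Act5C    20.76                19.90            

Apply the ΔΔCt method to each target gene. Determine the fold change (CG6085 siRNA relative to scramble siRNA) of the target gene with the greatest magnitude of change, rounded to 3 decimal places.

0.022

CG28936: ΔΔCt = (29.32−19.90) − (25.22−20.76) = 9.42 − 4.46 = 4.96; fold change = 2^-4.96 = 0.032
CG1412: ΔΔCt = (37.26−19.90) − (32.63−20.76) = 17.36 − 11.87 = 5.49; fold change = 2^-5.49 = 0.022
CG12655: ΔΔCt = (23.71−19.90) − (23.70−20.76) = 3.81 − 2.94 = 0.87; fold change = 2^-0.87 = 0.547
CG11478: ΔΔCt = (14.98−19.90) − (19.46−20.76) = -4.92 − (-1.30) = -3.62; fold change = 2^3.62 = 12.295
CG1412 has the largest |ΔΔCt| = 5.49.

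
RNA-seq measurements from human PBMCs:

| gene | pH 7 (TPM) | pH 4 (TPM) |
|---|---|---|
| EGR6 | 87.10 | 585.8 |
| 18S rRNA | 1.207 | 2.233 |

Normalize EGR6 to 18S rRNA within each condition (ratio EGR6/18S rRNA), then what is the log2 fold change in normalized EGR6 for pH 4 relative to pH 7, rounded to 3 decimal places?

1.862

EGR6/18S rRNA (pH 7) = 87.10 / 1.207 = 72.162
EGR6/18S rRNA (pH 4) = 585.8 / 2.233 = 262.34
Fold change = 262.34 / 72.162 = 3.6354
log2(3.6354) = 1.8621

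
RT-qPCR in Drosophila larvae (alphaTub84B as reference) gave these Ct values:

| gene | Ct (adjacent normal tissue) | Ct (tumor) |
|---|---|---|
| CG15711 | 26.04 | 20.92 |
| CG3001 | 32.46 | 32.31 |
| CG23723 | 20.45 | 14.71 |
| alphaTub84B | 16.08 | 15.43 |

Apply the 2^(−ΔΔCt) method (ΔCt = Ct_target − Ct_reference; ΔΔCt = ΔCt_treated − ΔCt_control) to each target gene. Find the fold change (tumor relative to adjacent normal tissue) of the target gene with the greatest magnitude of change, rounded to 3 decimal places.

CG15711: ΔΔCt = (20.92−15.43) − (26.04−16.08) = 5.49 − 9.96 = -4.47; fold change = 2^4.47 = 22.162
CG3001: ΔΔCt = (32.31−15.43) − (32.46−16.08) = 16.88 − 16.38 = 0.50; fold change = 2^-0.50 = 0.707
CG23723: ΔΔCt = (14.71−15.43) − (20.45−16.08) = -0.72 − 4.37 = -5.09; fold change = 2^5.09 = 34.060
CG23723 has the largest |ΔΔCt| = 5.09.

34.060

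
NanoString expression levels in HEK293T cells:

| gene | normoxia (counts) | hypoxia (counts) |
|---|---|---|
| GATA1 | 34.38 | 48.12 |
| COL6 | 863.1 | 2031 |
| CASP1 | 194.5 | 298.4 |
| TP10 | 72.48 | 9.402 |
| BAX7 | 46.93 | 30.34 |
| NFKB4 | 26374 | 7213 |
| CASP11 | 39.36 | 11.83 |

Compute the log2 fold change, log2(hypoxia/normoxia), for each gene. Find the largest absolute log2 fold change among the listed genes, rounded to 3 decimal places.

log2(48.12/34.38) = 0.485  (GATA1)
log2(2031/863.1) = 1.235  (COL6)
log2(298.4/194.5) = 0.617  (CASP1)
log2(9.402/72.48) = -2.947  (TP10)
log2(30.34/46.93) = -0.629  (BAX7)
log2(7213/26374) = -1.870  (NFKB4)
log2(11.83/39.36) = -1.734  (CASP11)
The largest magnitude belongs to TP10.

2.947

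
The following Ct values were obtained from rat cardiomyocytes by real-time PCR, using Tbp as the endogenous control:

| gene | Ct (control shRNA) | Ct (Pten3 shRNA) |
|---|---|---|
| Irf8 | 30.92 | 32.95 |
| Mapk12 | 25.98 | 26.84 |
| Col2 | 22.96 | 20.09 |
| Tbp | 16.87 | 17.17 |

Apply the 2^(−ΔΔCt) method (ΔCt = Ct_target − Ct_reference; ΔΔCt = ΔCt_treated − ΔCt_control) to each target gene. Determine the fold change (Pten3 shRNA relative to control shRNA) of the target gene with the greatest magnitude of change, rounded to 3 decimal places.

9.000

Irf8: ΔΔCt = (32.95−17.17) − (30.92−16.87) = 15.78 − 14.05 = 1.73; fold change = 2^-1.73 = 0.301
Mapk12: ΔΔCt = (26.84−17.17) − (25.98−16.87) = 9.67 − 9.11 = 0.56; fold change = 2^-0.56 = 0.678
Col2: ΔΔCt = (20.09−17.17) − (22.96−16.87) = 2.92 − 6.09 = -3.17; fold change = 2^3.17 = 9.000
Col2 has the largest |ΔΔCt| = 3.17.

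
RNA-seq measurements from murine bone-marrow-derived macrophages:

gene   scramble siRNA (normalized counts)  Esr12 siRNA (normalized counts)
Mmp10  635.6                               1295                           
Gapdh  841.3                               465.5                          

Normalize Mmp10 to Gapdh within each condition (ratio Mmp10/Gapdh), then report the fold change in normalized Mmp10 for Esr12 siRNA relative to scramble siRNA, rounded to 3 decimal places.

3.682

Mmp10/Gapdh (scramble siRNA) = 635.6 / 841.3 = 0.7555
Mmp10/Gapdh (Esr12 siRNA) = 1295 / 465.5 = 2.782
Fold change = 2.782 / 0.7555 = 3.6823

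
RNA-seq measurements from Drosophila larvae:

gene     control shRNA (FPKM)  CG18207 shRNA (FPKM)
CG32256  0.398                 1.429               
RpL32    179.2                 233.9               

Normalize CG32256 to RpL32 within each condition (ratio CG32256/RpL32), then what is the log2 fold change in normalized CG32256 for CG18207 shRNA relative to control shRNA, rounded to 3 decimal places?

1.460

CG32256/RpL32 (control shRNA) = 0.398 / 179.2 = 0.002221
CG32256/RpL32 (CG18207 shRNA) = 1.429 / 233.9 = 0.0061094
Fold change = 0.0061094 / 0.002221 = 2.7508
log2(2.7508) = 1.4598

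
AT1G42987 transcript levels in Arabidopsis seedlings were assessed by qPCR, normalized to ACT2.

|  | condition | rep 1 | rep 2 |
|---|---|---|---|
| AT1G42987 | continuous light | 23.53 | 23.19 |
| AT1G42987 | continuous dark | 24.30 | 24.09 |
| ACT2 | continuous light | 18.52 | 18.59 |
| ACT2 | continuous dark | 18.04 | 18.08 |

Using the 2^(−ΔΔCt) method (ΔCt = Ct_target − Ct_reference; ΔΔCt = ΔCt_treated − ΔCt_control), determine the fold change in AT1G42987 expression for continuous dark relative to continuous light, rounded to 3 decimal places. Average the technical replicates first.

Mean Ct: AT1G42987 continuous light 23.360; AT1G42987 continuous dark 24.195; ACT2 continuous light 18.555; ACT2 continuous dark 18.060
ΔCt(continuous light) = 23.360 − 18.555 = 4.805
ΔCt(continuous dark) = 24.195 − 18.060 = 6.135
ΔΔCt = 6.135 − 4.805 = 1.330
Fold change = 2^(−1.330) = 0.3978

0.398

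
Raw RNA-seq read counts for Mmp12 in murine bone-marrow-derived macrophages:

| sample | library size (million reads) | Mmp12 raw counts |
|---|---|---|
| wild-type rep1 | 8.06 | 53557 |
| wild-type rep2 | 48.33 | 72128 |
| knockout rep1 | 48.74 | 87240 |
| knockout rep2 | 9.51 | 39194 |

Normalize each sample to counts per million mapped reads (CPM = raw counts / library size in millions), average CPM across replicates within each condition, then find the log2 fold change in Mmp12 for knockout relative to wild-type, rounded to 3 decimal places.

-0.461

CPM(wild-type rep1) = 53557 / 8.06 = 6644.7891
CPM(wild-type rep2) = 72128 / 48.33 = 1492.4064
CPM(knockout rep1) = 87240 / 48.74 = 1789.9056
CPM(knockout rep2) = 39194 / 9.51 = 4121.3460
mean CPM(wild-type) = 4068.5977; mean CPM(knockout) = 2955.6258
Fold change = 2955.6258 / 4068.5977 = 0.72645
log2(0.72645) = -0.4611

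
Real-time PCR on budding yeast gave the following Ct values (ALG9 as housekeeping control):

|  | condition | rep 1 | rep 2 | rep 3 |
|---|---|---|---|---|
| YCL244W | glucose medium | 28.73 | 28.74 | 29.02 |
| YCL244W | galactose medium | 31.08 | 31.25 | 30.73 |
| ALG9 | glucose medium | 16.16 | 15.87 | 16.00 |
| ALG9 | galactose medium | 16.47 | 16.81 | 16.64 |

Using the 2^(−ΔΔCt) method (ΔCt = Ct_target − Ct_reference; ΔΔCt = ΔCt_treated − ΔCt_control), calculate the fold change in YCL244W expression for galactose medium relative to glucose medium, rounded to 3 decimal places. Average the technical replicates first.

Mean Ct: YCL244W glucose medium 28.830; YCL244W galactose medium 31.020; ALG9 glucose medium 16.010; ALG9 galactose medium 16.640
ΔCt(glucose medium) = 28.830 − 16.010 = 12.820
ΔCt(galactose medium) = 31.020 − 16.640 = 14.380
ΔΔCt = 14.380 − 12.820 = 1.560
Fold change = 2^(−1.560) = 0.3392

0.339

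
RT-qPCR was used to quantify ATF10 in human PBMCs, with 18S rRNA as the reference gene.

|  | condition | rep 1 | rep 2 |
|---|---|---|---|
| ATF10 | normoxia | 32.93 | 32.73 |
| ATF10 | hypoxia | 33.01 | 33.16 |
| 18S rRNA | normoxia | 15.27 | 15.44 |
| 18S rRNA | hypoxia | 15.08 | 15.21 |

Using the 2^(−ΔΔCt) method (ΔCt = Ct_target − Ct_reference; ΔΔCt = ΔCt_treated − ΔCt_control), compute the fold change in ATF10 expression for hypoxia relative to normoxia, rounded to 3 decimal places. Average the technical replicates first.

0.724

Mean Ct: ATF10 normoxia 32.830; ATF10 hypoxia 33.085; 18S rRNA normoxia 15.355; 18S rRNA hypoxia 15.145
ΔCt(normoxia) = 32.830 − 15.355 = 17.475
ΔCt(hypoxia) = 33.085 − 15.145 = 17.940
ΔΔCt = 17.940 − 17.475 = 0.465
Fold change = 2^(−0.465) = 0.7245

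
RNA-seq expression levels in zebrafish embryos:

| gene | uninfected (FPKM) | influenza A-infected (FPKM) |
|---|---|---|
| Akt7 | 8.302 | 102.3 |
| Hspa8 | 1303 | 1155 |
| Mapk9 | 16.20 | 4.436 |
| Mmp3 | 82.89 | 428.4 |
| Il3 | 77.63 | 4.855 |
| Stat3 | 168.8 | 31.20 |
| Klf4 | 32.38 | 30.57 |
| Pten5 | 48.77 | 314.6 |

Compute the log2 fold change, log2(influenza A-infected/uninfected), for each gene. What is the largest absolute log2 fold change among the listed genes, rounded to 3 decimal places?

3.999

log2(102.3/8.302) = 3.623  (Akt7)
log2(1155/1303) = -0.174  (Hspa8)
log2(4.436/16.20) = -1.869  (Mapk9)
log2(428.4/82.89) = 2.370  (Mmp3)
log2(4.855/77.63) = -3.999  (Il3)
log2(31.20/168.8) = -2.436  (Stat3)
log2(30.57/32.38) = -0.083  (Klf4)
log2(314.6/48.77) = 2.689  (Pten5)
The largest magnitude belongs to Il3.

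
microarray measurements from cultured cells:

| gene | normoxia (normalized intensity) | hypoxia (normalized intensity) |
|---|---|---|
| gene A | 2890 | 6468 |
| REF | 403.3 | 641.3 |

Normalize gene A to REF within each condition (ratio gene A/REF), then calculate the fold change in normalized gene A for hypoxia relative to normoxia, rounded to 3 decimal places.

gene A/REF (normoxia) = 2890 / 403.3 = 7.1659
gene A/REF (hypoxia) = 6468 / 641.3 = 10.086
Fold change = 10.086 / 7.1659 = 1.4075

1.407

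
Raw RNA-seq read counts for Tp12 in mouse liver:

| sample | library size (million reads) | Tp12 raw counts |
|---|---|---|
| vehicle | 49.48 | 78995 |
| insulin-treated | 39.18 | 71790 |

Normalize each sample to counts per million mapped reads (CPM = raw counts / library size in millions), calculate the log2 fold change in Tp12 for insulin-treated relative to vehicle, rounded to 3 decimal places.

0.199

CPM(vehicle) = 78995 / 49.48 = 1596.5036
CPM(insulin-treated) = 71790 / 39.18 = 1832.3124
Fold change = 1832.3124 / 1596.5036 = 1.14770
log2(1.14770) = 0.1987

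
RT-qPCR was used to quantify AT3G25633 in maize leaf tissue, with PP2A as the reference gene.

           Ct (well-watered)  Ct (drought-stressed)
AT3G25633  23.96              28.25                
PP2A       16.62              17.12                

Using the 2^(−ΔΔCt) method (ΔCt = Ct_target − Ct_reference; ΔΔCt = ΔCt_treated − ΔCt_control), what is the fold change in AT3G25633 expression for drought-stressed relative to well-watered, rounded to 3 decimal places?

ΔCt(well-watered) = 23.960 − 16.620 = 7.340
ΔCt(drought-stressed) = 28.250 − 17.120 = 11.130
ΔΔCt = 11.130 − 7.340 = 3.790
Fold change = 2^(−3.790) = 0.0723

0.072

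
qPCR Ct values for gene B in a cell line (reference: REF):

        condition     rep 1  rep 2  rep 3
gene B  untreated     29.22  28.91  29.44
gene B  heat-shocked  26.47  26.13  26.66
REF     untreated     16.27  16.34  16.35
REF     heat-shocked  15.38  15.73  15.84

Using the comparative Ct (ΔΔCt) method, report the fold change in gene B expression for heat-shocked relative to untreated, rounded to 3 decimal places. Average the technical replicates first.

Mean Ct: gene B untreated 29.190; gene B heat-shocked 26.420; REF untreated 16.320; REF heat-shocked 15.650
ΔCt(untreated) = 29.190 − 16.320 = 12.870
ΔCt(heat-shocked) = 26.420 − 15.650 = 10.770
ΔΔCt = 10.770 − 12.870 = -2.100
Fold change = 2^(−(-2.100)) = 2^2.100 = 4.2871

4.287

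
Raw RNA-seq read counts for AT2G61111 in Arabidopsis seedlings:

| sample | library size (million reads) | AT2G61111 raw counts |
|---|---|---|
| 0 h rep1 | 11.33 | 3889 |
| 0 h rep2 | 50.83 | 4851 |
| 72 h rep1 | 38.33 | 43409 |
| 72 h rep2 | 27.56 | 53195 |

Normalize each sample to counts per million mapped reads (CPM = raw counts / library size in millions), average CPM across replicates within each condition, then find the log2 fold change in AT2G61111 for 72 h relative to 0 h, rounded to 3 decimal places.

CPM(0 h rep1) = 3889 / 11.33 = 343.2480
CPM(0 h rep2) = 4851 / 50.83 = 95.4358
CPM(72 h rep1) = 43409 / 38.33 = 1132.5072
CPM(72 h rep2) = 53195 / 27.56 = 1930.1524
mean CPM(0 h) = 219.3419; mean CPM(72 h) = 1531.3298
Fold change = 1531.3298 / 219.3419 = 6.98147
log2(6.98147) = 2.8035

2.804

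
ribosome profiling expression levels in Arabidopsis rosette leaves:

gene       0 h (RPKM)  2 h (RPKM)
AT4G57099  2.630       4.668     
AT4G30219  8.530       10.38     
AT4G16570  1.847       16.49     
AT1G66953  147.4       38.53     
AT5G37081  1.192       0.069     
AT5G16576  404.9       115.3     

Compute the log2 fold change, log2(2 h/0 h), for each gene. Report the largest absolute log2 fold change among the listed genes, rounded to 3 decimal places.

4.111

log2(4.668/2.630) = 0.828  (AT4G57099)
log2(10.38/8.530) = 0.283  (AT4G30219)
log2(16.49/1.847) = 3.158  (AT4G16570)
log2(38.53/147.4) = -1.936  (AT1G66953)
log2(0.069/1.192) = -4.111  (AT5G37081)
log2(115.3/404.9) = -1.812  (AT5G16576)
The largest magnitude belongs to AT5G37081.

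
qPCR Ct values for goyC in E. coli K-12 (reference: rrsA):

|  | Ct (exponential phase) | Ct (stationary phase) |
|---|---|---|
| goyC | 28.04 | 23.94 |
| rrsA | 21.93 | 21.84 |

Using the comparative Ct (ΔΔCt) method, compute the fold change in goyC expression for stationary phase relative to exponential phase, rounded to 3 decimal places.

ΔCt(exponential phase) = 28.040 − 21.930 = 6.110
ΔCt(stationary phase) = 23.940 − 21.840 = 2.100
ΔΔCt = 2.100 − 6.110 = -4.010
Fold change = 2^(−(-4.010)) = 2^4.010 = 16.1113

16.111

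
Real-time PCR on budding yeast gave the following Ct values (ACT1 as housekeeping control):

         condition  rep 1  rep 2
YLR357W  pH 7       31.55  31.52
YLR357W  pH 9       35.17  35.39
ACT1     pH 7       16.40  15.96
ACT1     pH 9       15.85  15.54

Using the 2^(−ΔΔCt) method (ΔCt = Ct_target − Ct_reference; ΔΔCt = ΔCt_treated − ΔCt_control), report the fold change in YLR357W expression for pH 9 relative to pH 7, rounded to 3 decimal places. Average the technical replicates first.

0.053

Mean Ct: YLR357W pH 7 31.535; YLR357W pH 9 35.280; ACT1 pH 7 16.180; ACT1 pH 9 15.695
ΔCt(pH 7) = 31.535 − 16.180 = 15.355
ΔCt(pH 9) = 35.280 − 15.695 = 19.585
ΔΔCt = 19.585 − 15.355 = 4.230
Fold change = 2^(−4.230) = 0.0533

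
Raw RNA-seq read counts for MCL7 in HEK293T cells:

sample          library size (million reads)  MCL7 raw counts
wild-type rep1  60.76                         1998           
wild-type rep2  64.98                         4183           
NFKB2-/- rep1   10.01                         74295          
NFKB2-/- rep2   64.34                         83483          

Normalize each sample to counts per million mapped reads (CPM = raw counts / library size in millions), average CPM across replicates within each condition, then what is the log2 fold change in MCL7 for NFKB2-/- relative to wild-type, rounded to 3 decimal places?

CPM(wild-type rep1) = 1998 / 60.76 = 32.8835
CPM(wild-type rep2) = 4183 / 64.98 = 64.3737
CPM(NFKB2-/- rep1) = 74295 / 10.01 = 7422.0779
CPM(NFKB2-/- rep2) = 83483 / 64.34 = 1297.5288
mean CPM(wild-type) = 48.6286; mean CPM(NFKB2-/-) = 4359.8033
Fold change = 4359.8033 / 48.6286 = 89.65519
log2(89.65519) = 6.4863

6.486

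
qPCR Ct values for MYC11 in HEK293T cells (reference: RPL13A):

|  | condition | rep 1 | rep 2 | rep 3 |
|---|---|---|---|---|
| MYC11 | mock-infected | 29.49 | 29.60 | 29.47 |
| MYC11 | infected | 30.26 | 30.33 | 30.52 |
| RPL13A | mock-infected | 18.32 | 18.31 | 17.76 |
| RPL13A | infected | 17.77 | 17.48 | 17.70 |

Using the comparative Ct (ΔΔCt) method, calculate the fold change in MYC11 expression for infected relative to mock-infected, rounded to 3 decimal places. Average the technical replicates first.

Mean Ct: MYC11 mock-infected 29.520; MYC11 infected 30.370; RPL13A mock-infected 18.130; RPL13A infected 17.650
ΔCt(mock-infected) = 29.520 − 18.130 = 11.390
ΔCt(infected) = 30.370 − 17.650 = 12.720
ΔΔCt = 12.720 − 11.390 = 1.330
Fold change = 2^(−1.330) = 0.3978

0.398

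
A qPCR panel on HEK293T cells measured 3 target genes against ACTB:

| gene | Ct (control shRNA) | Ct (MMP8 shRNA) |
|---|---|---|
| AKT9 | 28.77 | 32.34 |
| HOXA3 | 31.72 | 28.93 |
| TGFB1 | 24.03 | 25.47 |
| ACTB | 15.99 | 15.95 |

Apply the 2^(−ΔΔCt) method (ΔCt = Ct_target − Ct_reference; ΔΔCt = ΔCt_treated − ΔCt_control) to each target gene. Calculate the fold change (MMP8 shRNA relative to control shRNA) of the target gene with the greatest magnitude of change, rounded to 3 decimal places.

AKT9: ΔΔCt = (32.34−15.95) − (28.77−15.99) = 16.39 − 12.78 = 3.61; fold change = 2^-3.61 = 0.082
HOXA3: ΔΔCt = (28.93−15.95) − (31.72−15.99) = 12.98 − 15.73 = -2.75; fold change = 2^2.75 = 6.727
TGFB1: ΔΔCt = (25.47−15.95) − (24.03−15.99) = 9.52 − 8.04 = 1.48; fold change = 2^-1.48 = 0.358
AKT9 has the largest |ΔΔCt| = 3.61.

0.082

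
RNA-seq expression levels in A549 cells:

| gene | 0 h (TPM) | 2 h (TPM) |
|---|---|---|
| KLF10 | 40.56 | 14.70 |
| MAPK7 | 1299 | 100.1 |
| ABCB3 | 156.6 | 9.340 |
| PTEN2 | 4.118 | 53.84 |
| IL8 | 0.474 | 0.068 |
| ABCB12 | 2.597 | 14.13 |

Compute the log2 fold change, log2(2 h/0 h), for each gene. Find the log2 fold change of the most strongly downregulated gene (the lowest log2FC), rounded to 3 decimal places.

log2(14.70/40.56) = -1.464  (KLF10)
log2(100.1/1299) = -3.698  (MAPK7)
log2(9.340/156.6) = -4.068  (ABCB3)
log2(53.84/4.118) = 3.709  (PTEN2)
log2(0.068/0.474) = -2.801  (IL8)
log2(14.13/2.597) = 2.444  (ABCB12)
ABCB3 is most strongly downregulated.

-4.068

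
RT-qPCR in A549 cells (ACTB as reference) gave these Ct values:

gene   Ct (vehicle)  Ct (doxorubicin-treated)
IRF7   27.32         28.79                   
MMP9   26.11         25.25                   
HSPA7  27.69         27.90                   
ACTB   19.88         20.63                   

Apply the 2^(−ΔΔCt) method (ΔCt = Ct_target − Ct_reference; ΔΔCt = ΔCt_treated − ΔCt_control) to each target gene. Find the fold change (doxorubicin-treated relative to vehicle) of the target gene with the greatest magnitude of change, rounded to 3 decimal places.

IRF7: ΔΔCt = (28.79−20.63) − (27.32−19.88) = 8.16 − 7.44 = 0.72; fold change = 2^-0.72 = 0.607
MMP9: ΔΔCt = (25.25−20.63) − (26.11−19.88) = 4.62 − 6.23 = -1.61; fold change = 2^1.61 = 3.053
HSPA7: ΔΔCt = (27.90−20.63) − (27.69−19.88) = 7.27 − 7.81 = -0.54; fold change = 2^0.54 = 1.454
MMP9 has the largest |ΔΔCt| = 1.61.

3.053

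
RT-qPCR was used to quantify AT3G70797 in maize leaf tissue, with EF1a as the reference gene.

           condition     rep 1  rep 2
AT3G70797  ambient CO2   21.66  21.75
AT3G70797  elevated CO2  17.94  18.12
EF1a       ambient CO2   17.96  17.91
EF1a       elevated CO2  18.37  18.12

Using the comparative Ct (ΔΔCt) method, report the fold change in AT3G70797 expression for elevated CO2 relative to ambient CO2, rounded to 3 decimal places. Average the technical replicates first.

Mean Ct: AT3G70797 ambient CO2 21.705; AT3G70797 elevated CO2 18.030; EF1a ambient CO2 17.935; EF1a elevated CO2 18.245
ΔCt(ambient CO2) = 21.705 − 17.935 = 3.770
ΔCt(elevated CO2) = 18.030 − 18.245 = -0.215
ΔΔCt = -0.215 − 3.770 = -3.985
Fold change = 2^(−(-3.985)) = 2^3.985 = 15.8345

15.835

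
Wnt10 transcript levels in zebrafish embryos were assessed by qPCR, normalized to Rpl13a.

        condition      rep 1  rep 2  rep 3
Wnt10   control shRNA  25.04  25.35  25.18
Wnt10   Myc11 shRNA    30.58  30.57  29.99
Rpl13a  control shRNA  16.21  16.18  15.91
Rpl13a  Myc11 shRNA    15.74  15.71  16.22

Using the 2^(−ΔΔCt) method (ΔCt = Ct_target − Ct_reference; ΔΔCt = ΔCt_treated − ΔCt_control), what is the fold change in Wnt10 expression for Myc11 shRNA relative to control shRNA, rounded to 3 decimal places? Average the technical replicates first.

Mean Ct: Wnt10 control shRNA 25.190; Wnt10 Myc11 shRNA 30.380; Rpl13a control shRNA 16.100; Rpl13a Myc11 shRNA 15.890
ΔCt(control shRNA) = 25.190 − 16.100 = 9.090
ΔCt(Myc11 shRNA) = 30.380 − 15.890 = 14.490
ΔΔCt = 14.490 − 9.090 = 5.400
Fold change = 2^(−5.400) = 0.0237

0.024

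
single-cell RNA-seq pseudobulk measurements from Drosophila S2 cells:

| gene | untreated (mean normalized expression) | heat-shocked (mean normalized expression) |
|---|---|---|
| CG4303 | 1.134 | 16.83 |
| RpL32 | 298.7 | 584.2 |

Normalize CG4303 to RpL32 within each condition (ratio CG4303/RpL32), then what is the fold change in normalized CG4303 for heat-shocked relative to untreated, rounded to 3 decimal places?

CG4303/RpL32 (untreated) = 1.134 / 298.7 = 0.0037965
CG4303/RpL32 (heat-shocked) = 16.83 / 584.2 = 0.028809
Fold change = 0.028809 / 0.0037965 = 7.5883

7.588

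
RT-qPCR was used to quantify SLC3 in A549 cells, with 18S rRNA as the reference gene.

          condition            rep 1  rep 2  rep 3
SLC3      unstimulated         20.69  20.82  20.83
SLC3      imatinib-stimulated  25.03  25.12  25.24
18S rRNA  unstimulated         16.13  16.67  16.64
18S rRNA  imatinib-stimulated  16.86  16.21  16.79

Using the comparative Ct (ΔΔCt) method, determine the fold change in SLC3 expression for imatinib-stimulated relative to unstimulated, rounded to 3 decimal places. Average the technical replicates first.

0.054

Mean Ct: SLC3 unstimulated 20.780; SLC3 imatinib-stimulated 25.130; 18S rRNA unstimulated 16.480; 18S rRNA imatinib-stimulated 16.620
ΔCt(unstimulated) = 20.780 − 16.480 = 4.300
ΔCt(imatinib-stimulated) = 25.130 − 16.620 = 8.510
ΔΔCt = 8.510 − 4.300 = 4.210
Fold change = 2^(−4.210) = 0.0540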